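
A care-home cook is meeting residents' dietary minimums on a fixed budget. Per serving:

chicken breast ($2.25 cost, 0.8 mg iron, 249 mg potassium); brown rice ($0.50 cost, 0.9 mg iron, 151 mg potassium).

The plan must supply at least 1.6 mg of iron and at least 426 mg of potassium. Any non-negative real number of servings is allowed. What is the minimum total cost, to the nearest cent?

With two linear requirements the optimum uses one or two foods; enumerate the corners.
chicken breast only: max(1.6/0.8, 426/249) = 2 servings → $4.50.
brown rice only: max(1.6/0.9, 426/151) = 2.821 servings → $1.41.
chicken breast + brown rice with both tight: 1.373 servings and 0.5576 servings → $3.37.
Cheapest feasible corner: $1.41.

$1.41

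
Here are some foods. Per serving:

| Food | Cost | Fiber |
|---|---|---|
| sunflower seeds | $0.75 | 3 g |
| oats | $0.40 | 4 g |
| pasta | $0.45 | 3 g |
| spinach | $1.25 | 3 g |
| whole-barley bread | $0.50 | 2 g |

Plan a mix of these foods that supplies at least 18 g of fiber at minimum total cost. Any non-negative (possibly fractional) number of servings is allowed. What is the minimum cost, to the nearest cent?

Cost per g of fiber: oats $0.1000, pasta $0.1500, sunflower seeds $0.2500, whole-barley bread $0.2500, spinach $0.4167.
With no serving limits, use only oats: 18 g / 4 g = 4.5 servings × $0.40 = $1.80.

$1.80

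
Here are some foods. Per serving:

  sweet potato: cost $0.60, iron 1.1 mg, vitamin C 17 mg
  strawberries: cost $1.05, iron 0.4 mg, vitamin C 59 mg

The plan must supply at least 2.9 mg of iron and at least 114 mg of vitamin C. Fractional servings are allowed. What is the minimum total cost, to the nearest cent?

$2.67

Compare the cost at each extreme point of the feasible region.
sweet potato only: max(2.9/1.1, 114/17) = 6.706 servings → $4.02.
strawberries only: max(2.9/0.4, 114/59) = 7.25 servings → $7.61.
sweet potato + strawberries with both tight: 2.16 servings and 1.31 servings → $2.67.
The minimum over all feasible corners is $2.67.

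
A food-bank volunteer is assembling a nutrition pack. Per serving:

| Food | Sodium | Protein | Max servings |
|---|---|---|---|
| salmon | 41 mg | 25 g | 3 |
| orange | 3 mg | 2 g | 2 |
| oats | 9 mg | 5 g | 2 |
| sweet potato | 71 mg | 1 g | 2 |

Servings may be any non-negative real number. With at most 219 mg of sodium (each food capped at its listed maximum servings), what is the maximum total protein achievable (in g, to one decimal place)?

90.0 g

Protein per mg sodium: orange 0.6667, salmon 0.6098, oats 0.5556, sweet potato 0.01408.
Take 2 servings of orange: uses 6 mg sodium, +4.0 g protein (running total 4.0 g).
Take 3 servings of salmon: uses 123 mg sodium, +75.0 g protein (running total 79.0 g).
Take 2 servings of oats: uses 18 mg sodium, +10.0 g protein (running total 89.0 g).
Take 1.014 servings of sweet potato: uses 72 mg sodium, +1.0 g protein (running total 90.0 g).
Greedy by best ratio exhausts the sodium allowance optimally: 90.0 g.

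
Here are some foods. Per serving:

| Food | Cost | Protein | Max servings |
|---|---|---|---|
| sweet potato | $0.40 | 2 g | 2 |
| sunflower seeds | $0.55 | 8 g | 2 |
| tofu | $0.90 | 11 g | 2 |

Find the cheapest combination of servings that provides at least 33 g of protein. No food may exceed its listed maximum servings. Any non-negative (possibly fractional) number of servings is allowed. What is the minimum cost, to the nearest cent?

$2.49

Cost per g of protein: sunflower seeds $0.0688, tofu $0.0818, sweet potato $0.2000.
Take 2 servings of sunflower seeds: +16.0 g protein for $1.10 (total $1.10, still need 17.0 g).
Take 1.545 servings of tofu: +17.0 g protein for $1.39 (total $2.49, still need 0.0 g).
Filling from the cheapest source first is optimal under one linear minimum: $2.49.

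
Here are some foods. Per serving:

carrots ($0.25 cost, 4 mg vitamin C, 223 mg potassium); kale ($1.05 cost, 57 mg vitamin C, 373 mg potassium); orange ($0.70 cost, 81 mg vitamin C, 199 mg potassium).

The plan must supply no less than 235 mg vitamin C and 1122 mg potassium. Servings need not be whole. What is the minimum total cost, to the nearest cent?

An LP optimum is at a vertex; with two nutrient constraints at most two foods are used. Check each candidate.
carrots only: max(235/4, 1122/223) = 58.75 servings → $14.69.
kale only: max(235/57, 1122/373) = 4.123 servings → $4.33.
orange only: max(235/81, 1122/199) = 5.638 servings → $3.95.
carrots + kale with both targets exact would need a negative amount; discard.
carrots + orange with both tight: 2.555 servings and 2.775 servings → $2.58.
kale + orange with both tight: 2.338 servings and 1.256 servings → $3.33.
Cheapest feasible corner: $2.58.

$2.58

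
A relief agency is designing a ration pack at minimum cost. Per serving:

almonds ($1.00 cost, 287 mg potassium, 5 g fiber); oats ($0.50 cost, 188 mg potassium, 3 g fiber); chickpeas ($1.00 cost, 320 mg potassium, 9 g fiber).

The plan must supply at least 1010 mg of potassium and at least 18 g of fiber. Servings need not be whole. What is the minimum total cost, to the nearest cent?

$2.76

Minimising a linear cost over {potassium ≥ 1010, fiber ≥ 18, servings ≥ 0} — the optimum is at a vertex, using one or two foods.
almonds only: max(1010/287, 18/5) = 3.6 servings → $3.60.
oats only: max(1010/188, 18/3) = 6 servings → $3.00.
chickpeas only: max(1010/320, 18/9) = 3.156 servings → $3.16.
almonds + oats: the both-tight solution has a negative serving — not a feasible corner.
almonds + chickpeas with both tight: 3.388 servings and 0.118 servings → $3.51.
oats + chickpeas with both tight: 4.549 servings and 0.4836 servings → $2.76.
The minimum over all feasible corners is $2.76.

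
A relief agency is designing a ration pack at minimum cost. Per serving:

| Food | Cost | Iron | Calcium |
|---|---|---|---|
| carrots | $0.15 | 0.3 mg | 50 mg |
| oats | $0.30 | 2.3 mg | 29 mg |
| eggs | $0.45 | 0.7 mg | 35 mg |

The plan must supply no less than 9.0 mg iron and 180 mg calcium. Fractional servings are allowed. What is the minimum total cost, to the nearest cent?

Two binding constraints pin down two serving amounts, so the optimal mix uses at most two foods. The candidates are each food alone (scaled to the tighter of iron/calcium) and each pair with both constraints tight.
carrots only: max(9.0/0.3, 180/50) = 30 servings → $4.50.
oats only: max(9.0/2.3, 180/29) = 6.207 servings → $1.86.
eggs only: max(9.0/0.7, 180/35) = 12.86 servings → $5.79.
carrots + oats with both tight: 1.439 servings and 3.725 servings → $1.33.
carrots + eggs: the both-tight solution has a negative serving — not a feasible corner.
oats + eggs with both tight: 3.14 servings and 2.542 servings → $2.09.
So the least-cost plan costs $1.33.

$1.33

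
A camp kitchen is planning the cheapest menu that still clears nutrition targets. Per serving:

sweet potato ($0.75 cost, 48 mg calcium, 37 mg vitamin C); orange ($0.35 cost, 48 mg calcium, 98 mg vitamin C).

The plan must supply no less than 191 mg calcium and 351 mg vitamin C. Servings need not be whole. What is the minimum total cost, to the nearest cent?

$1.39

A basic optimal solution has at most two foods positive. Try each food alone and each pair with both targets met exactly.
sweet potato only: max(191/48, 351/37) = 9.486 servings → $7.11.
orange only: max(191/48, 351/98) = 3.979 servings → $1.39.
sweet potato + orange with both tight: 0.6387 servings and 3.341 servings → $1.65.
The minimum over all feasible corners is $1.39.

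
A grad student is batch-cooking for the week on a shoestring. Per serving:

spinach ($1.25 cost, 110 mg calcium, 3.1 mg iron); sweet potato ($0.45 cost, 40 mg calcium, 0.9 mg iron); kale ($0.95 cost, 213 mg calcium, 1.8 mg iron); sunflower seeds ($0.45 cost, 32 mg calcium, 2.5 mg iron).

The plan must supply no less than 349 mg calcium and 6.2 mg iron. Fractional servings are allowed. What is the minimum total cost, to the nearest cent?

$2.00

Two binding constraints pin down two serving amounts, so the optimal mix uses at most two foods. The candidates are each food alone (scaled to the tighter of calcium/iron) and each pair with both constraints tight.
spinach only: max(349/110, 6.2/3.1) = 3.173 servings → $3.97.
sweet potato only: max(349/40, 6.2/0.9) = 8.725 servings → $3.93.
kale only: max(349/213, 6.2/1.8) = 3.444 servings → $3.27.
sunflower seeds only: max(349/32, 6.2/2.5) = 10.91 servings → $4.91.
spinach + sweet potato: the both-tight solution has a negative serving — not a feasible corner.
spinach + kale with both tight: 1.498 servings and 0.865 servings → $2.69.
spinach + sunflower seeds: the both-tight solution has a negative serving — not a feasible corner.
sweet potato + kale with both tight: 5.784 servings and 0.5522 servings → $3.13.
sweet potato + sunflower seeds: the both-tight solution has a negative serving — not a feasible corner.
kale + sunflower seeds with both tight: 1.419 servings and 1.458 servings → $2.00.
The minimum over all feasible corners is $2.00.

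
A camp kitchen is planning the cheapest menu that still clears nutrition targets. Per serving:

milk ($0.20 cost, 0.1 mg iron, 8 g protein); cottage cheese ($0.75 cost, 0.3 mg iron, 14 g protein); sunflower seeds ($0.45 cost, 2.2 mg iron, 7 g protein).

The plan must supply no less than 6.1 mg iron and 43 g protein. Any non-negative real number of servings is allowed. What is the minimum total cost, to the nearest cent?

$1.80

The cheapest plan sits at a corner of the feasible region — with two constraints it uses at most two foods.
milk only: max(6.1/0.1, 43/8) = 61 servings → $12.20.
cottage cheese only: max(6.1/0.3, 43/14) = 20.33 servings → $15.25.
sunflower seeds only: max(6.1/2.2, 43/7) = 6.143 servings → $2.76.
milk + cottage cheese with both targets exact would need a negative amount; discard.
milk + sunflower seeds with both tight: 3.071 servings and 2.633 servings → $1.80.
cottage cheese + sunflower seeds with both tight: 1.808 servings and 2.526 servings → $2.49.
Cheapest feasible corner: $1.80.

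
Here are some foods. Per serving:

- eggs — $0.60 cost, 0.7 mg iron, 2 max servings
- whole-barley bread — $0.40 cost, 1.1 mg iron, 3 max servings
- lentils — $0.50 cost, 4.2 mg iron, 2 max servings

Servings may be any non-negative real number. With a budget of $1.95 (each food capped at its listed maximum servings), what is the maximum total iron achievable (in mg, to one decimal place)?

Iron per dollar: lentils 8.4, whole-barley bread 2.75, eggs 1.167.
Take 2 servings of lentils: spends $1.00, +8.4 mg iron (running total 8.4 mg).
Take 2.375 servings of whole-barley bread: spends $0.95, +2.6 mg iron (running total 11.0 mg).
Filling greedily by iron-per-dollar is optimal for one linear limit, giving 11.0 mg.

11.0 mg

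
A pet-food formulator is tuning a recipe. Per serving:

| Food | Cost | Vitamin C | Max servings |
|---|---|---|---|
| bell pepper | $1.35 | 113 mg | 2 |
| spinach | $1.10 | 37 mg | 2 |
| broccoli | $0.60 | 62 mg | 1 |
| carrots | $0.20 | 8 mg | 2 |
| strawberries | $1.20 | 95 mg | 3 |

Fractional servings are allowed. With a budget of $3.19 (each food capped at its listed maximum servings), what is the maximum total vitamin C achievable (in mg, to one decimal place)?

Vitamin C per dollar: broccoli 103.3, bell pepper 83.7, strawberries 79.17, carrots 40, spinach 33.64.
Take 1 serving of broccoli: spends $0.60, +62.0 mg vitamin C (running total 62.0 mg).
Take 1.919 servings of bell pepper: spends $2.59, +216.8 mg vitamin C (running total 278.8 mg).
Greedy by best ratio exhausts the cost allowance optimally: 278.8 mg.

278.8 mg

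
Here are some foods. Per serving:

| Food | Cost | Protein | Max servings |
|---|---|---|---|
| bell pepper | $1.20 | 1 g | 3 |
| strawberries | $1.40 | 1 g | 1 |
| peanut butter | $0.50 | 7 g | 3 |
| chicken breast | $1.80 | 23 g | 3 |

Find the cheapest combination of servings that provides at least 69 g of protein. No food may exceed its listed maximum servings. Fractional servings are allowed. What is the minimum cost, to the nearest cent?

$5.26

Cost per g of protein: peanut butter $0.0714, chicken breast $0.0783, bell pepper $1.2000, strawberries $1.4000.
Take 3 servings of peanut butter: +21.0 g protein for $1.50 (total $1.50, still need 48.0 g).
Take 2.087 servings of chicken breast: +48.0 g protein for $3.76 (total $5.26, still need 0.0 g).
Greedy by cheapest-per-g is optimal for a single linear constraint, so the minimum cost is $5.26.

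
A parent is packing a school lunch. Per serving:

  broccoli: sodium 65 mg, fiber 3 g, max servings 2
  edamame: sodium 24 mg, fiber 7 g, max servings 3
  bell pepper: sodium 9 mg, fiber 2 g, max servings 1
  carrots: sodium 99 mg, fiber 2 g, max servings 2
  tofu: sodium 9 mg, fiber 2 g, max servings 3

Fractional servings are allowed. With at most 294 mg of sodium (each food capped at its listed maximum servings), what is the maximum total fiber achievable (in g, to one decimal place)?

36.1 g

Fiber per mg sodium: edamame 0.2917, bell pepper 0.2222, tofu 0.2222, broccoli 0.04615, carrots 0.0202.
Take 3 servings of edamame: uses 72 mg sodium, +21.0 g fiber (running total 21.0 g).
Take 1 serving of bell pepper: uses 9 mg sodium, +2.0 g fiber (running total 23.0 g).
Take 3 servings of tofu: uses 27 mg sodium, +6.0 g fiber (running total 29.0 g).
Take 2 servings of broccoli: uses 130 mg sodium, +6.0 g fiber (running total 35.0 g).
Take 0.5657 servings of carrots: uses 56 mg sodium, +1.1 g fiber (running total 36.1 g).
Filling greedily by fiber-per-mg sodium is optimal for one linear limit, giving 36.1 g.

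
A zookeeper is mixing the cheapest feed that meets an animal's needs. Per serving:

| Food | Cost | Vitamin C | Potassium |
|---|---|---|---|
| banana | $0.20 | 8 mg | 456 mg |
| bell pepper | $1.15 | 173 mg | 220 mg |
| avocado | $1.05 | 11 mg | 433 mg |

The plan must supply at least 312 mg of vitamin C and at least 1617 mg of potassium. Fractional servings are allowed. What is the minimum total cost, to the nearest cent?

$2.48

banana only: max(312/8, 1617/456) = 39 servings → $7.80.
bell pepper only: max(312/173, 1617/220) = 7.35 servings → $8.45.
avocado only: max(312/11, 1617/433) = 28.36 servings → $29.78.
banana + bell pepper with both tight: 2.737 servings and 1.677 servings → $2.48.
banana + avocado with both targets exact would need a negative amount; discard.
bell pepper + avocado with both tight: 1.618 servings and 2.912 servings → $4.92.
The minimum over all feasible corners is $2.48.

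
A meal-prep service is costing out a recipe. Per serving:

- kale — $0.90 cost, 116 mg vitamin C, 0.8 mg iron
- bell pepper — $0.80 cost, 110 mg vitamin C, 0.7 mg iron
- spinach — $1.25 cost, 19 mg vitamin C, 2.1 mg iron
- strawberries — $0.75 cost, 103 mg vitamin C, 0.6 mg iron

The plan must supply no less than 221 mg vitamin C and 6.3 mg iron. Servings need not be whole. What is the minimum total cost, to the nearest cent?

$4.36

An LP optimum is at a vertex; with two nutrient constraints at most two foods are used. Check each candidate.
kale only: max(221/116, 6.3/0.8) = 7.875 servings → $7.09.
bell pepper only: max(221/110, 6.3/0.7) = 9 servings → $7.20.
spinach only: max(221/19, 6.3/2.1) = 11.63 servings → $14.54.
strawberries only: max(221/103, 6.3/0.6) = 10.5 servings → $7.88.
kale + bell pepper: the both-tight solution has a negative serving — not a feasible corner.
kale + spinach with both tight: 1.508 servings and 2.426 servings → $4.39.
kale + strawberries: intersection lies outside the first quadrant.
bell pepper + spinach with both tight: 1.582 servings and 2.473 servings → $4.36.
bell pepper + strawberries with both targets exact would need a negative amount; discard.
spinach + strawberries with both tight: 2.52 servings and 1.681 servings → $4.41.
The minimum over all feasible corners is $4.36.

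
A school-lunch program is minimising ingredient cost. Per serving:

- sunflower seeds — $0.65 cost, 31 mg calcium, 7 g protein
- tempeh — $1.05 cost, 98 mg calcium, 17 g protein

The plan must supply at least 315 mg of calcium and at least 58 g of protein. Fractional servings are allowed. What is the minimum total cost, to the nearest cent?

$3.58

An LP optimum is at a vertex; with two nutrient constraints at most two foods are used. Check each candidate.
sunflower seeds only: max(315/31, 58/7) = 10.16 servings → $6.60.
tempeh only: max(315/98, 58/17) = 3.412 servings → $3.58.
sunflower seeds + tempeh with both tight: 2.069 servings and 2.56 servings → $4.03.
So the least-cost plan costs $3.58.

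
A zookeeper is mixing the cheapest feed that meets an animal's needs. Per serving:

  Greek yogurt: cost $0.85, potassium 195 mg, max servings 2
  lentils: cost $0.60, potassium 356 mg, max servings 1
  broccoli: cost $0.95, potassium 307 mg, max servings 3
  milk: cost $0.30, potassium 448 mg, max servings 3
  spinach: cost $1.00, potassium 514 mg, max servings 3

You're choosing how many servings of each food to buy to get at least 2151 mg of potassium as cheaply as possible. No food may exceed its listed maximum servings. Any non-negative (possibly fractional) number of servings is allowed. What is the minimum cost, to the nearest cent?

Cost per mg of potassium: milk $0.0007, lentils $0.0017, spinach $0.0019, broccoli $0.0031, Greek yogurt $0.0044.
Take 3 servings of milk: +1344.0 mg potassium for $0.90 (total $0.90, still need 807.0 mg).
Take 1 serving of lentils: +356.0 mg potassium for $0.60 (total $1.50, still need 451.0 mg).
Take 0.8774 servings of spinach: +451.0 mg potassium for $0.88 (total $2.38, still need 0.0 mg).
Greedy by cheapest-per-mg is optimal for a single linear constraint, so the minimum cost is $2.38.

$2.38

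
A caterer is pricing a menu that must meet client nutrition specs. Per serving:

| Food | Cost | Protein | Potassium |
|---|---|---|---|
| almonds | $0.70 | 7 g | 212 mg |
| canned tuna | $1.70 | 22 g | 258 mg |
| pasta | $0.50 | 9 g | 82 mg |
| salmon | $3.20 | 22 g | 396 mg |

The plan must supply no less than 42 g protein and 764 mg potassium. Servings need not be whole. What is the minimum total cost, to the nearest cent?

With two linear requirements the optimum uses one or two foods; enumerate the corners.
almonds only: max(42/7, 764/212) = 6 servings → $4.20.
canned tuna only: max(42/22, 764/258) = 2.961 servings → $5.03.
pasta only: max(42/9, 764/82) = 9.317 servings → $4.66.
salmon only: max(42/22, 764/396) = 1.929 servings → $6.17.
almonds + canned tuna with both tight: 2.09 servings and 1.244 servings → $3.58.
almonds + pasta with both tight: 2.573 servings and 2.666 servings → $3.13.
almonds + salmon with both tight: 0.09302 servings and 1.879 servings → $6.08.
canned tuna + pasta: the both-tight solution has a negative serving — not a feasible corner.
canned tuna + salmon: intersection lies outside the first quadrant.
pasta + salmon: intersection lies outside the first quadrant.
Cheapest feasible corner: $3.13.

$3.13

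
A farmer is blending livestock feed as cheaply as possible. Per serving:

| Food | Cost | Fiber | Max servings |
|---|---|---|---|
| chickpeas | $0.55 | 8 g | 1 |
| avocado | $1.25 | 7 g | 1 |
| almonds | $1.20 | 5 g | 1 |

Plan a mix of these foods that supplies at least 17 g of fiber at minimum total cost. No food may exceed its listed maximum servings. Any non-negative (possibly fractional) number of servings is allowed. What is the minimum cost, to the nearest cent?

$2.28

Cost per g of fiber: chickpeas $0.0688, avocado $0.1786, almonds $0.2400.
Take 1 serving of chickpeas: +8.0 g fiber for $0.55 (total $0.55, still need 9.0 g).
Take 1 serving of avocado: +7.0 g fiber for $1.25 (total $1.80, still need 2.0 g).
Take 0.4 servings of almonds: +2.0 g fiber for $0.48 (total $2.28, still need 0.0 g).
Greedy by cheapest-per-g is optimal for a single linear constraint, so the minimum cost is $2.28.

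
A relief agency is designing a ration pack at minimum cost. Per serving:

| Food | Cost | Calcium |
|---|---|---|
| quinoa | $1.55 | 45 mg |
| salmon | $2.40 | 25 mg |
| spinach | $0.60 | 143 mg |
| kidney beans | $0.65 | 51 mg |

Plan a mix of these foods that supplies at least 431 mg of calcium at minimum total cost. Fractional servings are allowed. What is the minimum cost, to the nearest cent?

Cost per mg of calcium: spinach $0.0042, kidney beans $0.0127, quinoa $0.0344, salmon $0.0960.
With no serving limits, use only spinach: 431 mg / 143 mg = 3.014 servings × $0.60 = $1.81.

$1.81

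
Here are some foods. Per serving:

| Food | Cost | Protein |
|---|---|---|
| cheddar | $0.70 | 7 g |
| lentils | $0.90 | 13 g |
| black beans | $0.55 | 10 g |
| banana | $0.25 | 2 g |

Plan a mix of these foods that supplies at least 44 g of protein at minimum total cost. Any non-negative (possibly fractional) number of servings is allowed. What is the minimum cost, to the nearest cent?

$2.42

Cost per g of protein: black beans $0.0550, lentils $0.0692, cheddar $0.1000, banana $0.1250.
With no serving limits, use only black beans: 44 g / 10 g = 4.4 servings × $0.55 = $2.42.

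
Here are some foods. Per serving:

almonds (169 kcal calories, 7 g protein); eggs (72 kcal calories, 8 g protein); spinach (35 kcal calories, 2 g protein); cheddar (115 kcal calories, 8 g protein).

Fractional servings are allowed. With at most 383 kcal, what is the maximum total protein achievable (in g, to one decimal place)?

Protein per kcal: eggs 0.1111, cheddar 0.06957, spinach 0.05714, almonds 0.04142.
With no serving limits, spend the whole calories allowance on eggs: 383 kcal / 72 kcal × 8 g = 42.6 g.

42.6 g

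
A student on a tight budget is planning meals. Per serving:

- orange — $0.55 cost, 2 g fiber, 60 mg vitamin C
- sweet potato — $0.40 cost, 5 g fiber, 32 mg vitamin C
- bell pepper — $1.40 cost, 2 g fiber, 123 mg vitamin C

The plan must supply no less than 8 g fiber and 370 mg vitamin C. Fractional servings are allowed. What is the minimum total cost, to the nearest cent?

$3.39

Minimising a linear cost over {fiber ≥ 8, vitamin C ≥ 370, servings ≥ 0} — the optimum is at a vertex, using one or two foods.
orange only: max(8/2, 370/60) = 6.167 servings → $3.39.
sweet potato only: max(8/5, 370/32) = 11.56 servings → $4.62.
bell pepper only: max(8/2, 370/123) = 4 servings → $5.60.
orange + sweet potato: intersection lies outside the first quadrant.
orange + bell pepper with both tight: 1.937 servings and 2.063 servings → $3.95.
sweet potato + bell pepper with both tight: 0.4428 servings and 2.893 servings → $4.23.
So the least-cost plan costs $3.39.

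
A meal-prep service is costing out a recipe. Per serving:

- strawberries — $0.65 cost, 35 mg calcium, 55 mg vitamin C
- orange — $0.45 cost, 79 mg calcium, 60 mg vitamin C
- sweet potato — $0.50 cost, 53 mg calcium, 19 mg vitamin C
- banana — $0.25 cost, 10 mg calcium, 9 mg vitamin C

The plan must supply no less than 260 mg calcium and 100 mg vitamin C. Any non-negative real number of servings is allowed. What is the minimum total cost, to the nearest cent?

$1.48

A basic optimal solution has at most two foods positive. Try each food alone and each pair with both targets met exactly.
strawberries only: max(260/35, 100/55) = 7.429 servings → $4.83.
orange only: max(260/79, 100/60) = 3.291 servings → $1.48.
sweet potato only: max(260/53, 100/19) = 5.263 servings → $2.63.
banana only: max(260/10, 100/9) = 26 servings → $6.50.
strawberries + orange: intersection lies outside the first quadrant.
strawberries + sweet potato with both tight: 0.16 servings and 4.8 servings → $2.50.
strawberries + banana with both targets exact would need a negative amount; discard.
orange + sweet potato with both tight: 0.2144 servings and 4.586 servings → $2.39.
orange + banana: intersection lies outside the first quadrant.
sweet potato + banana with both tight: 4.669 servings and 1.254 servings → $2.65.
So the least-cost plan costs $1.48.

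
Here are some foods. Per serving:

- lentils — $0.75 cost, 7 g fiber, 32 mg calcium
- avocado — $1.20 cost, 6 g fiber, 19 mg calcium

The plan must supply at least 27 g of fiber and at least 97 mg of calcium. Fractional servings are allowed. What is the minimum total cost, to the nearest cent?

At the optimum either one food covers both requirements or two foods hit both targets exactly; no other combination can be cheaper.
lentils only: max(27/7, 97/32) = 3.857 servings → $2.89.
avocado only: max(27/6, 97/19) = 5.105 servings → $6.13.
lentils + avocado with both tight: 1.169 servings and 3.136 servings → $4.64.
The minimum over all feasible corners is $2.89.

$2.89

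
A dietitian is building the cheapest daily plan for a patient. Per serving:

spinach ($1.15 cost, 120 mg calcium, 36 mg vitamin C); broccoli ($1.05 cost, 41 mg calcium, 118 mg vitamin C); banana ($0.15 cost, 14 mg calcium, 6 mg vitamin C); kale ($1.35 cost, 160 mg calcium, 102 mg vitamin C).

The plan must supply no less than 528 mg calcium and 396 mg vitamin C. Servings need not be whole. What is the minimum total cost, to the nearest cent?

At the optimum either one food covers both requirements or two foods hit both targets exactly; no other combination can be cheaper.
spinach only: max(528/120, 396/36) = 11 servings → $12.65.
broccoli only: max(528/41, 396/118) = 12.88 servings → $13.52.
banana only: max(528/14, 396/6) = 66 servings → $9.90.
kale only: max(528/160, 396/102) = 3.882 servings → $5.24.
spinach + broccoli with both tight: 3.632 servings and 2.248 servings → $6.54.
spinach + banana: intersection lies outside the first quadrant.
spinach + kale: intersection lies outside the first quadrant.
broccoli + banana with both tight: 1.69 servings and 32.77 servings → $6.69.
broccoli + kale with both tight: 0.6466 servings and 3.134 servings → $4.91.
banana + kale with both targets exact would need a negative amount; discard.
Cheapest feasible corner: $4.91.

$4.91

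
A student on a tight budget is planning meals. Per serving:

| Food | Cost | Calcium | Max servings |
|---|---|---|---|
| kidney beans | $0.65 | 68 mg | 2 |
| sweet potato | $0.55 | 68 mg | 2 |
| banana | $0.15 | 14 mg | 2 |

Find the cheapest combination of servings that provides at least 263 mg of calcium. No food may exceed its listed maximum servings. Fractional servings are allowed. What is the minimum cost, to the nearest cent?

$2.31

Cost per mg of calcium: sweet potato $0.0081, kidney beans $0.0096, banana $0.0107.
Take 2 servings of sweet potato: +136.0 mg calcium for $1.10 (total $1.10, still need 127.0 mg).
Take 1.868 servings of kidney beans: +127.0 mg calcium for $1.21 (total $2.31, still need 0.0 mg).
Greedy by cheapest-per-mg is optimal for a single linear constraint, so the minimum cost is $2.31.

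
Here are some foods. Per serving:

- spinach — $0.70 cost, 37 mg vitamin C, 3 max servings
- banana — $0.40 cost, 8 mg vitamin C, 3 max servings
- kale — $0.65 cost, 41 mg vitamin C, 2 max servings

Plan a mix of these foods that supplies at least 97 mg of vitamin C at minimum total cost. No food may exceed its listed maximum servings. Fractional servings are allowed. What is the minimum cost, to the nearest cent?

Cost per mg of vitamin C: kale $0.0159, spinach $0.0189, banana $0.0500.
Take 2 servings of kale: +82.0 mg vitamin C for $1.30 (total $1.30, still need 15.0 mg).
Take 0.4054 servings of spinach: +15.0 mg vitamin C for $0.28 (total $1.58, still need 0.0 mg).
Filling from the cheapest source first is optimal under one linear minimum: $1.58.

$1.58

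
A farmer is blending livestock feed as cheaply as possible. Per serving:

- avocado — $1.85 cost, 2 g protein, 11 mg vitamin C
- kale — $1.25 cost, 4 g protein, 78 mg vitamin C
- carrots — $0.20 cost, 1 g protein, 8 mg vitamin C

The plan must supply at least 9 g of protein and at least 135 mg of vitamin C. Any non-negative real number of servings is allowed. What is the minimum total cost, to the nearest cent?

$2.42

Compare the cost at each extreme point of the feasible region.
avocado only: max(9/2, 135/11) = 12.27 servings → $22.70.
kale only: max(9/4, 135/78) = 2.25 servings → $2.81.
carrots only: max(9/1, 135/8) = 16.88 servings → $3.38.
avocado + kale with both tight: 1.446 servings and 1.527 servings → $4.58.
avocado + carrots: the both-tight solution has a negative serving — not a feasible corner.
kale + carrots with both tight: 1.37 servings and 3.522 servings → $2.42.
So the least-cost plan costs $2.42.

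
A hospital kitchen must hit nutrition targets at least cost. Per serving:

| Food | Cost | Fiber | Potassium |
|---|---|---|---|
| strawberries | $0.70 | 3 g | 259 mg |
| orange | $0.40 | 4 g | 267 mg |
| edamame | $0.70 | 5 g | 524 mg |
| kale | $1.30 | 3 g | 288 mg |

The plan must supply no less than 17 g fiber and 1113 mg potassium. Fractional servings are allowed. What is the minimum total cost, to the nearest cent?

A basic optimal solution has at most two foods positive. Try each food alone and each pair with both targets met exactly.
strawberries only: max(17/3, 1113/259) = 5.667 servings → $3.97.
orange only: max(17/4, 1113/267) = 4.25 servings → $1.70.
edamame only: max(17/5, 1113/524) = 3.4 servings → $2.38.
kale only: max(17/3, 1113/288) = 5.667 servings → $7.37.
strawberries + orange: the both-tight solution has a negative serving — not a feasible corner.
strawberries + edamame: intersection lies outside the first quadrant.
strawberries + kale: intersection lies outside the first quadrant.
orange + edamame with both targets exact would need a negative amount; discard.
orange + kale: intersection lies outside the first quadrant.
edamame + kale with both targets exact would need a negative amount; discard.
So the least-cost plan costs $1.70.

$1.70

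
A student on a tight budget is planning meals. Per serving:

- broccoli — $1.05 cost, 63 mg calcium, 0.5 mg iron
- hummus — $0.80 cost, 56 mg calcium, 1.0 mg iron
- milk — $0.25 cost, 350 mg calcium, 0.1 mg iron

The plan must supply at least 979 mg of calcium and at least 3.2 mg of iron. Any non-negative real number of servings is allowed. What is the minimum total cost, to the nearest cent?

$2.95

broccoli only: max(979/63, 3.2/0.5) = 15.54 servings → $16.32.
hummus only: max(979/56, 3.2/1.0) = 17.48 servings → $13.99.
milk only: max(979/350, 3.2/0.1) = 32 servings → $8.00.
broccoli + hummus: the both-tight solution has a negative serving — not a feasible corner.
broccoli + milk with both tight: 6.059 servings and 1.707 servings → $6.79.
hummus + milk with both tight: 2.968 servings and 2.322 servings → $2.95.
The minimum over all feasible corners is $2.95.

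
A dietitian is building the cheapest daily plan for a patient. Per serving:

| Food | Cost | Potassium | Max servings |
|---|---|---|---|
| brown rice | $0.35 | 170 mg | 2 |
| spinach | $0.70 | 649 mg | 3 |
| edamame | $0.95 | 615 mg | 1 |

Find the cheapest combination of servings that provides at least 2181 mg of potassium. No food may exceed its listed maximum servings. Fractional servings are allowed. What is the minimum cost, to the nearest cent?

Cost per mg of potassium: spinach $0.0011, edamame $0.0015, brown rice $0.0021.
Take 3 servings of spinach: +1947.0 mg potassium for $2.10 (total $2.10, still need 234.0 mg).
Take 0.3805 servings of edamame: +234.0 mg potassium for $0.36 (total $2.46, still need 0.0 mg).
Filling from the cheapest source first is optimal under one linear minimum: $2.46.

$2.46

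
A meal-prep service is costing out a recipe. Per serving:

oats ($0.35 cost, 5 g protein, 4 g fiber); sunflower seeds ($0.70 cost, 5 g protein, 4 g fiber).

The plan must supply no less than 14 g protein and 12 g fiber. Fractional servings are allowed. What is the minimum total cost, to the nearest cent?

With two linear requirements the optimum uses one or two foods; enumerate the corners.
oats only: max(14/5, 12/4) = 3 servings → $1.05.
sunflower seeds only: max(14/5, 12/4) = 3 servings → $2.10.
oats + sunflower seeds (both tight): parallel constraints — no distinct corner.
Cheapest feasible corner: $1.05.

$1.05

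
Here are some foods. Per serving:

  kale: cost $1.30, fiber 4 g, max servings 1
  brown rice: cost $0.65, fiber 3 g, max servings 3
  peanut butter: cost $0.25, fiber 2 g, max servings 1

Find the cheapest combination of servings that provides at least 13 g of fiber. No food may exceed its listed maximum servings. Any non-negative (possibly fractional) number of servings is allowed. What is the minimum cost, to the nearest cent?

$2.85

Cost per g of fiber: peanut butter $0.1250, brown rice $0.2167, kale $0.3250.
Take 1 serving of peanut butter: +2.0 g fiber for $0.25 (total $0.25, still need 11.0 g).
Take 3 servings of brown rice: +9.0 g fiber for $1.95 (total $2.20, still need 2.0 g).
Take 0.5 servings of kale: +2.0 g fiber for $0.65 (total $2.85, still need 0.0 g).
Greedy by cheapest-per-g is optimal for a single linear constraint, so the minimum cost is $2.85.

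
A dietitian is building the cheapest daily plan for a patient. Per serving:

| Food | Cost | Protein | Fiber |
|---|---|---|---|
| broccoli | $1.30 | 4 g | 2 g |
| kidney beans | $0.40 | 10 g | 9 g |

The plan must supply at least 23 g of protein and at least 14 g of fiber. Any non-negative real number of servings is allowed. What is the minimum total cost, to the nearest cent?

This is a tiny linear program; its minimum lies at a vertex of the feasible set. List the vertices and price them.
broccoli only: max(23/4, 14/2) = 7 servings → $9.10.
kidney beans only: max(23/10, 14/9) = 2.3 servings → $0.92.
broccoli + kidney beans with both tight: 4.188 servings and 0.625 servings → $5.69.
Cheapest feasible corner: $0.92.

$0.92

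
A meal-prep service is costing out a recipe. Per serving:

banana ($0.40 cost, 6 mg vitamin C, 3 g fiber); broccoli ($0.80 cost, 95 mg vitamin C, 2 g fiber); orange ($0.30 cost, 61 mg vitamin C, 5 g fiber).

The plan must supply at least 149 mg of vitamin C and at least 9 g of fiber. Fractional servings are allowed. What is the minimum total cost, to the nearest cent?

banana only: max(149/6, 9/3) = 24.83 servings → $9.93.
broccoli only: max(149/95, 9/2) = 4.5 servings → $3.60.
orange only: max(149/61, 9/5) = 2.443 servings → $0.73.
banana + broccoli with both tight: 2.04 servings and 1.44 servings → $1.97.
banana + orange: intersection lies outside the first quadrant.
broccoli + orange with both tight: 0.5552 servings and 1.578 servings → $0.92.
So the least-cost plan costs $0.73.

$0.73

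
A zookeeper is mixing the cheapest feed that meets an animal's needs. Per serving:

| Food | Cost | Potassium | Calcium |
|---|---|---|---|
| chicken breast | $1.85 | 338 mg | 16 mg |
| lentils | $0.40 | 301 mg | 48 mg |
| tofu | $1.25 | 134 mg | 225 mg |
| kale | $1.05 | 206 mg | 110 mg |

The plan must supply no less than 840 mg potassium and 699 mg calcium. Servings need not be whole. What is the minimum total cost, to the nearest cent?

At the optimum either one food covers both requirements or two foods hit both targets exactly; no other combination can be cheaper.
chicken breast only: max(840/338, 699/16) = 43.69 servings → $80.82.
lentils only: max(840/301, 699/48) = 14.56 servings → $5.83.
tofu only: max(840/134, 699/225) = 6.269 servings → $7.84.
kale only: max(840/206, 699/110) = 6.355 servings → $6.67.
chicken breast + lentils: the both-tight solution has a negative serving — not a feasible corner.
chicken breast + tofu with both tight: 1.29 servings and 3.015 servings → $6.16.
chicken breast + kale: the both-tight solution has a negative serving — not a feasible corner.
lentils + tofu with both tight: 1.555 servings and 2.775 servings → $4.09.
lentils + kale: the both-tight solution has a negative serving — not a feasible corner.
tofu + kale with both tight: 1.632 servings and 3.016 servings → $5.21.
So the least-cost plan costs $4.09.

$4.09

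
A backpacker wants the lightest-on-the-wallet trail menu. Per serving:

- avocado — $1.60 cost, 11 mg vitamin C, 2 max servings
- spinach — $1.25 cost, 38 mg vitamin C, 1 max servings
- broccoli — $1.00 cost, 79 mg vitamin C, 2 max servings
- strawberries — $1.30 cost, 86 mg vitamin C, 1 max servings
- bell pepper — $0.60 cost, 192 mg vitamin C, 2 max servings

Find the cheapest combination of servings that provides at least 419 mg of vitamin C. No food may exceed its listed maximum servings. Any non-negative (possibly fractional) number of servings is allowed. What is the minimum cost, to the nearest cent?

$1.64

Cost per mg of vitamin C: bell pepper $0.0031, broccoli $0.0127, strawberries $0.0151, spinach $0.0329, avocado $0.1455.
Take 2 servings of bell pepper: +384.0 mg vitamin C for $1.20 (total $1.20, still need 35.0 mg).
Take 0.443 servings of broccoli: +35.0 mg vitamin C for $0.44 (total $1.64, still need 0.0 mg).
Greedy by cheapest-per-mg is optimal for a single linear constraint, so the minimum cost is $1.64.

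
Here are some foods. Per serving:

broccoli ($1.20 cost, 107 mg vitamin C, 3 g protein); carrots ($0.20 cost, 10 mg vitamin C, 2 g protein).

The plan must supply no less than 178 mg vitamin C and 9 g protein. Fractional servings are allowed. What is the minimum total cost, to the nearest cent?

For a min-cost LP with two ≥-constraints, a basic feasible solution has at most two positive variables.
broccoli only: max(178/107, 9/3) = 3 servings → $3.60.
carrots only: max(178/10, 9/2) = 17.8 servings → $3.56.
broccoli + carrots with both tight: 1.446 servings and 2.332 servings → $2.20.
Cheapest feasible corner: $2.20.

$2.20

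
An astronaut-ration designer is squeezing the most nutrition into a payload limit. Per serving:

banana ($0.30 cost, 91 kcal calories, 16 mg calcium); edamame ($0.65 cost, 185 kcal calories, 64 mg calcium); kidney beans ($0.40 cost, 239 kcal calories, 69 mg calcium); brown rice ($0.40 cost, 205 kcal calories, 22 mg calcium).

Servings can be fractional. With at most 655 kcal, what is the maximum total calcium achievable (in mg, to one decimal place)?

226.6 mg

Calcium per kcal: edamame 0.3459, kidney beans 0.2887, banana 0.1758, brown rice 0.1073.
With no serving limits, spend the whole calories allowance on edamame: 655 kcal / 185 kcal × 64 mg = 226.6 mg.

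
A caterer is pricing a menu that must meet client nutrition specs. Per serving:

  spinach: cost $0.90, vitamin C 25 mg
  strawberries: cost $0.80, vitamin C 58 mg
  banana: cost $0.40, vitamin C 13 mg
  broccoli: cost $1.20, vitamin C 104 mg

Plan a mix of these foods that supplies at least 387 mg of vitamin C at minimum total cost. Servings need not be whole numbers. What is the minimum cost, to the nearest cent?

Cost per mg of vitamin C: broccoli $0.0115, strawberries $0.0138, banana $0.0308, spinach $0.0360.
With no serving limits, use only broccoli: 387 mg / 104 mg = 3.721 servings × $1.20 = $4.47.

$4.47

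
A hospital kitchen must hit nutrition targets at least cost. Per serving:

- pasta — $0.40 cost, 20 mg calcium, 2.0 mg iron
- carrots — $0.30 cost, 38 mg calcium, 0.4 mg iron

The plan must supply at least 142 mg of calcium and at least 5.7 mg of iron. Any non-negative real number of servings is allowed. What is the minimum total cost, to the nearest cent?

Check every corner: each single food scaled to meet both minima, and each pair solved so both constraints bind.
pasta only: max(142/20, 5.7/2.0) = 7.1 servings → $2.84.
carrots only: max(142/38, 5.7/0.4) = 14.25 servings → $4.28.
pasta + carrots with both tight: 2.35 servings and 2.5 servings → $1.69.
Cheapest feasible corner: $1.69.

$1.69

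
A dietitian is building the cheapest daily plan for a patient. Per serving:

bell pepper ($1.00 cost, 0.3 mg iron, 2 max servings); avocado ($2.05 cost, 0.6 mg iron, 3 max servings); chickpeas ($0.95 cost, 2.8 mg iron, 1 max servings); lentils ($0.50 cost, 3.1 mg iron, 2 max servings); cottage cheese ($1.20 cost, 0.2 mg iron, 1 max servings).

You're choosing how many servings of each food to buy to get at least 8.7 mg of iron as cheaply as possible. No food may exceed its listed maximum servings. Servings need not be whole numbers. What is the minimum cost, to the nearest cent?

$1.85

Cost per mg of iron: lentils $0.1613, chickpeas $0.3393, bell pepper $3.3333, avocado $3.4167, cottage cheese $6.0000.
Take 2 servings of lentils: +6.2 mg iron for $1.00 (total $1.00, still need 2.5 mg).
Take 0.8929 servings of chickpeas: +2.5 mg iron for $0.85 (total $1.85, still need 0.0 mg).
Filling from the cheapest source first is optimal under one linear minimum: $1.85.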